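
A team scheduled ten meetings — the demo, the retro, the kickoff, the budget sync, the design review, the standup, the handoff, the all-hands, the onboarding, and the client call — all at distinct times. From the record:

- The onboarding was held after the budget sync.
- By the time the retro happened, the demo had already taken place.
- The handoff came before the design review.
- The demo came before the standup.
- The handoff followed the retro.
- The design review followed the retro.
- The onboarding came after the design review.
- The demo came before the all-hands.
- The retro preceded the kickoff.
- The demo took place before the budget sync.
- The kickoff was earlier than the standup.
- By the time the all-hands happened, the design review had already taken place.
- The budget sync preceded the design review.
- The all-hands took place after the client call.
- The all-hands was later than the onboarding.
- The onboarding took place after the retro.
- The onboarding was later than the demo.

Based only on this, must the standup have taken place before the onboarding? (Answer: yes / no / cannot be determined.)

cannot be determined

No chain of stated constraints runs from the standup to the onboarding, and none runs from the onboarding to the standup either.
So the relative order of the standup and the onboarding is not fixed by the given facts.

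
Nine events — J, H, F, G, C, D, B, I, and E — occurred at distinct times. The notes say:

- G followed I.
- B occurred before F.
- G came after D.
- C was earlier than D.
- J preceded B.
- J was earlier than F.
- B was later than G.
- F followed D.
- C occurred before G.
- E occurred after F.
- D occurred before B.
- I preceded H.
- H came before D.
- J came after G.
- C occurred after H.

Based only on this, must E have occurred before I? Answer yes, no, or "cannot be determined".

Tracing the constraints gives I → H → D → F → E, so I must come before E.
That means E cannot be before I.

no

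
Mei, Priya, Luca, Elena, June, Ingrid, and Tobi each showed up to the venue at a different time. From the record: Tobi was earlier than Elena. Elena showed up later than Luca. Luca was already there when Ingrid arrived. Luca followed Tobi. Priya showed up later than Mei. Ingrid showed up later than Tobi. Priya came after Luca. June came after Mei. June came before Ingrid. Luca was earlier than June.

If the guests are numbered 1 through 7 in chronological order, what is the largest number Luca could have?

3

Luca must come before Elena, Ingrid, June, and Priya — 4 guests forced after them.
Everything else can be placed before Luca in some valid order, so Luca can sit as late as position 7 − 4 = 3.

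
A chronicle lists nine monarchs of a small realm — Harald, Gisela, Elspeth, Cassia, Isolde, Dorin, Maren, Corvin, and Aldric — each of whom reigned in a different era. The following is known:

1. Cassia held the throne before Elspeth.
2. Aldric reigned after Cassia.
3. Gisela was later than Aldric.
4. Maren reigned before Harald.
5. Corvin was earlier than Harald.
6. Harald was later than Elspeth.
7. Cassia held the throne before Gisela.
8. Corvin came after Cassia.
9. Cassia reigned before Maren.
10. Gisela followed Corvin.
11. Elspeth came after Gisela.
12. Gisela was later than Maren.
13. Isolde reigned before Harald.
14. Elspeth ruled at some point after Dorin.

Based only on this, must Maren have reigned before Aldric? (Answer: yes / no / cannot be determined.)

cannot be determined

No chain of stated constraints runs from Maren to Aldric, and none runs from Aldric to Maren either.
So the relative order of Maren and Aldric is not fixed by the given facts.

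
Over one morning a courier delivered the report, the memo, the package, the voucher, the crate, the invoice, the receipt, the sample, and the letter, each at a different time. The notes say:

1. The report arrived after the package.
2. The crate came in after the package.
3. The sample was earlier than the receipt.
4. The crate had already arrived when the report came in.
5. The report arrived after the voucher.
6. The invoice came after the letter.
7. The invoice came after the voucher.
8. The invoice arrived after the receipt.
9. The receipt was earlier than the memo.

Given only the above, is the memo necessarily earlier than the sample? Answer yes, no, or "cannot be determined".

Tracing the constraints gives the sample → the receipt → the memo, so the sample must come before the memo.
That means the memo cannot be before the sample.

no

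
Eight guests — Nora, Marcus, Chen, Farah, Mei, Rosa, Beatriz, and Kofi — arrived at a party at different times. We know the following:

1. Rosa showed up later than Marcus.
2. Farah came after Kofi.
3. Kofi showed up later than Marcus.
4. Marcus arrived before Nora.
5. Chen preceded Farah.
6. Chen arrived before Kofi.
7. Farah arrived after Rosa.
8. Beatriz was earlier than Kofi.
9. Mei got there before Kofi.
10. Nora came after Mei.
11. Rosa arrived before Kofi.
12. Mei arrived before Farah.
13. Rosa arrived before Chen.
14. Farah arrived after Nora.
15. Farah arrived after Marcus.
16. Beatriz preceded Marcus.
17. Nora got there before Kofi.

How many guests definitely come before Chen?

Directly stated before Chen: Rosa.
Beatriz reaches Chen via Beatriz → Marcus → Rosa → Chen.
Marcus reaches Chen via Marcus → Rosa → Chen.
No chain forces Mei (or any of the others) ahead of Chen.
That's Beatriz, Marcus, and Rosa — 3 in all.

3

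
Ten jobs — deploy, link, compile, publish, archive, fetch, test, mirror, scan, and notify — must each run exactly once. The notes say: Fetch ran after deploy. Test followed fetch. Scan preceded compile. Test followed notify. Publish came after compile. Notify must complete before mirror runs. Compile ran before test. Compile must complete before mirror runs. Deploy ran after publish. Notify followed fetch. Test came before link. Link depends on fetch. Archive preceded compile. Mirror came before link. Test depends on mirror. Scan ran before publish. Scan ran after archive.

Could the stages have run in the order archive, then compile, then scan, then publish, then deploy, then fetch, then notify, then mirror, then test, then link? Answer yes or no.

The constraints require scan before compile, but in the proposed sequence compile appears ahead of scan. That one violation is enough.

no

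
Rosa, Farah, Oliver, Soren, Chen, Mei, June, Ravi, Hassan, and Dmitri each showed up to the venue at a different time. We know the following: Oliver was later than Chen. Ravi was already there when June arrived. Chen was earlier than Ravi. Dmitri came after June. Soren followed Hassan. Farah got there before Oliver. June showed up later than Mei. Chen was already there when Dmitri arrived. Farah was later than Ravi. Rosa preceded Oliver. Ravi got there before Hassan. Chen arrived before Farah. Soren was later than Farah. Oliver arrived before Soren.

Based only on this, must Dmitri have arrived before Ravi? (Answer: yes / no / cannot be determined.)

no

Tracing the constraints gives Ravi → June → Dmitri, so Ravi must come before Dmitri.
That means Dmitri cannot be before Ravi.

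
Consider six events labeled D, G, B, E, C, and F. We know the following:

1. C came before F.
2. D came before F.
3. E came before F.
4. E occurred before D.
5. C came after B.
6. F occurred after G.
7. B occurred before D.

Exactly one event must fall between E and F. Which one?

D

Tracing the constraints gives E → D → F, so D sits after E and before F.
No other event is forced both after E and before F.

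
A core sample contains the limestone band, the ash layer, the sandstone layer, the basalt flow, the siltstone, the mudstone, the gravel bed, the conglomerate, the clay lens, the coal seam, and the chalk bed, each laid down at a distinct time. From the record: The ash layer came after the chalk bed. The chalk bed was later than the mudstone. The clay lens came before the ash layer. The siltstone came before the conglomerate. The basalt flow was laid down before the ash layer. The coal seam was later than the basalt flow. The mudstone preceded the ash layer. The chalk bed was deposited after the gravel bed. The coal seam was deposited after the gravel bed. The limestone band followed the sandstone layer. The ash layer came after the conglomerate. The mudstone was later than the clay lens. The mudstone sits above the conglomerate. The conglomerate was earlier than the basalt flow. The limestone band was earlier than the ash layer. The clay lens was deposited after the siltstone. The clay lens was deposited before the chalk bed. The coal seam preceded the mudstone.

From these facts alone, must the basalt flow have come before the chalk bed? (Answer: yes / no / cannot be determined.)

yes

Chain the constraints: the basalt flow → the coal seam → the mudstone → the chalk bed. Each link is directly stated, so the basalt flow comes before the chalk bed.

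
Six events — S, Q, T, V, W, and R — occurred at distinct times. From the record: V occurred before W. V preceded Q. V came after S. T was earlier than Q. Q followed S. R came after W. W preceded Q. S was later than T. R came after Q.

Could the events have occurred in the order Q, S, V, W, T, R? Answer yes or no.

no

The constraints require T before S, but in the proposed sequence S appears ahead of T. That one violation is enough.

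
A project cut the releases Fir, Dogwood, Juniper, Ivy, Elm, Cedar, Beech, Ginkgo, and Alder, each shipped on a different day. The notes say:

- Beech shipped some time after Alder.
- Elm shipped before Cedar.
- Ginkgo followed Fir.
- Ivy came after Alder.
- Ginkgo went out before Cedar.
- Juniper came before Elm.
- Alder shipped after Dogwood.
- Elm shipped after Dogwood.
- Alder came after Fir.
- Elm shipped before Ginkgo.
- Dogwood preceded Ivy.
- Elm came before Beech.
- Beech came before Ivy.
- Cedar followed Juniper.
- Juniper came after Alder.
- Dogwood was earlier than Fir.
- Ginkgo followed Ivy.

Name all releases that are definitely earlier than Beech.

Directly stated before Beech: Alder and Elm.
Dogwood reaches Beech via Dogwood → Elm → Beech.
Fir reaches Beech via Fir → Alder → Beech.
Juniper reaches Beech via Juniper → Elm → Beech.
No chain forces Cedar (or any of the others) ahead of Beech.

Alder, Dogwood, Elm, Fir, Juniper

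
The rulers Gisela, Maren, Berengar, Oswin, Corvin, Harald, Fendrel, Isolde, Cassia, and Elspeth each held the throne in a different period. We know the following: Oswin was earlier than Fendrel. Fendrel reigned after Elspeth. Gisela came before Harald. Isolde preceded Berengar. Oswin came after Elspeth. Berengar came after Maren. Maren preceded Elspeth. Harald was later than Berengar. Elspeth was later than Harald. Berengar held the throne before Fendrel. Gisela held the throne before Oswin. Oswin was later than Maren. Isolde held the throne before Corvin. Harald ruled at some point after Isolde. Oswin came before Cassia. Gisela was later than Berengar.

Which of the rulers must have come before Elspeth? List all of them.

Directly stated before Elspeth: Harald and Maren.
Berengar reaches Elspeth via Berengar → Harald → Elspeth.
Gisela reaches Elspeth via Gisela → Harald → Elspeth.
Isolde reaches Elspeth via Isolde → Harald → Elspeth.
No chain forces Oswin (or any of the others) ahead of Elspeth.

Berengar, Gisela, Harald, Isolde, Maren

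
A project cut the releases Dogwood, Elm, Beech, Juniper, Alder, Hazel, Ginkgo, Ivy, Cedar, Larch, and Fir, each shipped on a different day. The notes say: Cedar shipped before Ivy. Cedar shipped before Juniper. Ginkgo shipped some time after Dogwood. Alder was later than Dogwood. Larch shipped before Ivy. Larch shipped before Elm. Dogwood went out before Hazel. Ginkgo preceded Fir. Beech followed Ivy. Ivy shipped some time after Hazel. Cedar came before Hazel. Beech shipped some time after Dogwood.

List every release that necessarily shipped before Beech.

Cedar, Dogwood, Hazel, Ivy, Larch

Directly stated before Beech: Dogwood and Ivy.
Cedar reaches Beech via Cedar → Ivy → Beech.
Hazel reaches Beech via Hazel → Ivy → Beech.
Larch reaches Beech via Larch → Ivy → Beech.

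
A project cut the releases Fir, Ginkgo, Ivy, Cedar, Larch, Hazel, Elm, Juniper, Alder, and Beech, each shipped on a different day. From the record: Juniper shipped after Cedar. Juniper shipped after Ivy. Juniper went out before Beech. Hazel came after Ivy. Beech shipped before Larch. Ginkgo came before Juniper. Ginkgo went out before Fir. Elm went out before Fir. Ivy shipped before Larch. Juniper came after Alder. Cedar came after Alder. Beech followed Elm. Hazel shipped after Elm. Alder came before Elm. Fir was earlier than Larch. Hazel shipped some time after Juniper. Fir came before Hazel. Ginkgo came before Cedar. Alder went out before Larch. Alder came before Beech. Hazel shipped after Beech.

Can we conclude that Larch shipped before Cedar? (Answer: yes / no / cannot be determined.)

Tracing the constraints gives Cedar → Juniper → Beech → Larch, so Cedar must come before Larch.
That means Larch cannot be before Cedar.

no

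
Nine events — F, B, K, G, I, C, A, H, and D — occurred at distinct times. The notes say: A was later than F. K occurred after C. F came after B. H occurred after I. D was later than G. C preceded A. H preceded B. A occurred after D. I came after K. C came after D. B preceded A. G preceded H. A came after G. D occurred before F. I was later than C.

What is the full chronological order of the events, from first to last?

G, D, C, K, I, H, B, F, A

The constraints fix every adjacent pair, so only one ordering works:
G → D → C → K → I → H → B → F → A.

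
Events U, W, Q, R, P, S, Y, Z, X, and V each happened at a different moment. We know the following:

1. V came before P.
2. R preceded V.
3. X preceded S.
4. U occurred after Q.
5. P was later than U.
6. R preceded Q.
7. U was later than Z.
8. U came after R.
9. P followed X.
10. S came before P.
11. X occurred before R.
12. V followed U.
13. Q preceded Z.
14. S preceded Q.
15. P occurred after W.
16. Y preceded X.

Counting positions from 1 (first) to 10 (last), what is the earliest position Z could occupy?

Q, R, S, X, and Y must all come before Z — 5 forced predecessors.
Nothing else is forced ahead of Z, so its earliest slot is position 5 + 1 = 6.

6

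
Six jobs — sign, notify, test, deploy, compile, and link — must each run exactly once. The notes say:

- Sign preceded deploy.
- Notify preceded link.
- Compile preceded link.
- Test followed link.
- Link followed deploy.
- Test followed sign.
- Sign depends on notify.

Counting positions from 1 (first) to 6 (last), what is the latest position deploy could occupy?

4

Deploy must come before link and test — 2 stages forced after it.
Everything else can be placed before deploy in some valid order, so deploy can sit as late as position 6 − 2 = 4.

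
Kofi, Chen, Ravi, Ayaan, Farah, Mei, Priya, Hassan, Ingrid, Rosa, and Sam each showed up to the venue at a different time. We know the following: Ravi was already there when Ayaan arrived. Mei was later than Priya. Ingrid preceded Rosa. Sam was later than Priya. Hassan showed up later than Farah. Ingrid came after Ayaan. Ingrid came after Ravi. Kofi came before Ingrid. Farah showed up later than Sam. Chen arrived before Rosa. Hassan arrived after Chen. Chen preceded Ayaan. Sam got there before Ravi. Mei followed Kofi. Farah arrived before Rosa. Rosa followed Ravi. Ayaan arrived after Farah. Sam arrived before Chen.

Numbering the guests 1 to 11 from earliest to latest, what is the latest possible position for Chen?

7

Chen must come before Ayaan, Hassan, Ingrid, and Rosa — 4 guests forced after them.
Everything else can be placed before Chen in some valid order, so Chen can sit as late as position 11 − 4 = 7.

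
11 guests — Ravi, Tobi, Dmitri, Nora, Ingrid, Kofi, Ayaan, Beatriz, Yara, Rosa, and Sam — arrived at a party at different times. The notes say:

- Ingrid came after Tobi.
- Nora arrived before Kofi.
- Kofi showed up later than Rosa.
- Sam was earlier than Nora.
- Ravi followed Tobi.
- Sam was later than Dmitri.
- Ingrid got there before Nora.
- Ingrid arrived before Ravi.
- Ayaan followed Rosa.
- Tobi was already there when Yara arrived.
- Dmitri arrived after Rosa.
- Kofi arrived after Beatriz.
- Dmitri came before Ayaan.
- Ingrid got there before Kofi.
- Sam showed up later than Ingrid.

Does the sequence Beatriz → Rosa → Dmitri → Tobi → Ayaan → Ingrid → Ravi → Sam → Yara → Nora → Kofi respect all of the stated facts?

yes

Check each stated constraint against the proposed order — e.g. Rosa is ahead of Kofi; Beatriz is ahead of Kofi. Every pair is in the required order; nothing is violated.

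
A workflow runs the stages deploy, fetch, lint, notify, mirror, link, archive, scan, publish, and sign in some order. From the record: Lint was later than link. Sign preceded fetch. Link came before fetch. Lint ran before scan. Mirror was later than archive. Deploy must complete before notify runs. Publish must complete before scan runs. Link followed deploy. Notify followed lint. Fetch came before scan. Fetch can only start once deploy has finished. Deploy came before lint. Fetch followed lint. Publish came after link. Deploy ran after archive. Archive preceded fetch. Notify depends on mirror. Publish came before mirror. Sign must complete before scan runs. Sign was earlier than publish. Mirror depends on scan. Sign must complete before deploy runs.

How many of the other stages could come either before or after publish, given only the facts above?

Forced before publish: archive, deploy, link, and sign; forced after publish: mirror, notify, and scan.
That leaves fetch and lint with no forced order relative to publish — 2.

2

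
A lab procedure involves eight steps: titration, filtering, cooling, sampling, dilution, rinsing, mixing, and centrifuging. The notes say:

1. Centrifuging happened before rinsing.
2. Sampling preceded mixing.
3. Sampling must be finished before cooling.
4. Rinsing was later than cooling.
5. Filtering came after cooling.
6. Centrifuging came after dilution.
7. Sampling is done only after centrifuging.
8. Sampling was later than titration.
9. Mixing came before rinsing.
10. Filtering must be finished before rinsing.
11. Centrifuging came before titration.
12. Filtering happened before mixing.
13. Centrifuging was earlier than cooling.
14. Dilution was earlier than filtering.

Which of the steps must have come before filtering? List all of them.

Directly stated before filtering: cooling and dilution.
Centrifuging reaches filtering via centrifuging → cooling → filtering.
Sampling reaches filtering via sampling → cooling → filtering.
Titration reaches filtering via titration → sampling → cooling → filtering.

centrifuging, cooling, dilution, sampling, titration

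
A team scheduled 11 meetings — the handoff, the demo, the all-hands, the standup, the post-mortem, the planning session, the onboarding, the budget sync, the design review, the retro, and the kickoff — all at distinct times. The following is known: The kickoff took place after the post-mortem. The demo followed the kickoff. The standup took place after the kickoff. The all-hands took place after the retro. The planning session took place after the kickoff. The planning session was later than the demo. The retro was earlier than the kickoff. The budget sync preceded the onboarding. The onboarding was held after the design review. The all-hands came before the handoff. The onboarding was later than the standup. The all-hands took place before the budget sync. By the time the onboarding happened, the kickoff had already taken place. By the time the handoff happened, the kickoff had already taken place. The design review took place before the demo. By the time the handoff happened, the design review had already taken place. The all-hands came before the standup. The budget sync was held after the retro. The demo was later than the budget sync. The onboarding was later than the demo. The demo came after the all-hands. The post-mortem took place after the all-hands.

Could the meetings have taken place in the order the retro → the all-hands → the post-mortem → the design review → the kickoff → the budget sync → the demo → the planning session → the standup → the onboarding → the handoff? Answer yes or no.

Check each stated constraint against the proposed order — e.g. the design review is ahead of the handoff; the all-hands is ahead of the handoff. Every pair is in the required order; nothing is violated.

yes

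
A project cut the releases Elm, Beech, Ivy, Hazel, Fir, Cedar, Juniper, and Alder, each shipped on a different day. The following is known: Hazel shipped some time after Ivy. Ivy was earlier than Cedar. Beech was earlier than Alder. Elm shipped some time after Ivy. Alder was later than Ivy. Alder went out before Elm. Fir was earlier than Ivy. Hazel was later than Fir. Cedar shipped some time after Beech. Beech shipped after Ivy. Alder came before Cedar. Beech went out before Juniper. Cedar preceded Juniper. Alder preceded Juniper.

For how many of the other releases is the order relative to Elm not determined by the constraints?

3

Forced before Elm: Alder, Beech, Fir, and Ivy.
That leaves Cedar, Hazel, and Juniper with no forced order relative to Elm — 3.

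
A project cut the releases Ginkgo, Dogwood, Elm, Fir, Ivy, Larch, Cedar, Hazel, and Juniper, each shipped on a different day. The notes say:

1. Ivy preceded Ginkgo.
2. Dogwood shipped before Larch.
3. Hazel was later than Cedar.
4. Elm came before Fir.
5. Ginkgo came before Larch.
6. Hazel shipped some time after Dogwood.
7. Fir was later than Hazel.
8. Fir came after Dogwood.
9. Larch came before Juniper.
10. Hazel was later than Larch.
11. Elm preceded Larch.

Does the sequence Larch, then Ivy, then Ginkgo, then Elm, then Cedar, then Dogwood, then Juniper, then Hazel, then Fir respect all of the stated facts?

The constraints require Elm before Larch, but in the proposed sequence Larch appears ahead of Elm. That one violation is enough.

no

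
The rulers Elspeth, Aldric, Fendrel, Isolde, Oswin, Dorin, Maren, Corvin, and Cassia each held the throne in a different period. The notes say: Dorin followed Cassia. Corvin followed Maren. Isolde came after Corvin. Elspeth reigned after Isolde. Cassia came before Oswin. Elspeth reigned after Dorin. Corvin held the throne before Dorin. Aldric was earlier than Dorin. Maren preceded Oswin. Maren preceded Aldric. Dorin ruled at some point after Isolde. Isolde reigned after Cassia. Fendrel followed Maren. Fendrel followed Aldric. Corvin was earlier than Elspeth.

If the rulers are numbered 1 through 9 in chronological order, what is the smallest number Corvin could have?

Maren must come before Corvin — 1 forced predecessor.
Nothing else is forced ahead of Corvin, so their earliest slot is position 1 + 1 = 2.

2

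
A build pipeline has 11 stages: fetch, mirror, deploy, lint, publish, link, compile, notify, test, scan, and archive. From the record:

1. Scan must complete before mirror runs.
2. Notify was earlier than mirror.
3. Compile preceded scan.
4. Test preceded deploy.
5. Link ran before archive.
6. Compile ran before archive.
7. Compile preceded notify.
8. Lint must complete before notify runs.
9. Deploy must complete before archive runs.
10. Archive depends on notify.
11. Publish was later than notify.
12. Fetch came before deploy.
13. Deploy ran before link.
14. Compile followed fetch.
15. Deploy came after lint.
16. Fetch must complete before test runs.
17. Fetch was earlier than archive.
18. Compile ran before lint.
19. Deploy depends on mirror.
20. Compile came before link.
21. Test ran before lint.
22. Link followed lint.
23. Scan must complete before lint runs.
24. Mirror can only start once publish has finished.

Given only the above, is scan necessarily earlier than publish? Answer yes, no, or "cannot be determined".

yes

Chain the constraints: scan → lint → notify → publish. Each link is directly stated, so scan comes before publish.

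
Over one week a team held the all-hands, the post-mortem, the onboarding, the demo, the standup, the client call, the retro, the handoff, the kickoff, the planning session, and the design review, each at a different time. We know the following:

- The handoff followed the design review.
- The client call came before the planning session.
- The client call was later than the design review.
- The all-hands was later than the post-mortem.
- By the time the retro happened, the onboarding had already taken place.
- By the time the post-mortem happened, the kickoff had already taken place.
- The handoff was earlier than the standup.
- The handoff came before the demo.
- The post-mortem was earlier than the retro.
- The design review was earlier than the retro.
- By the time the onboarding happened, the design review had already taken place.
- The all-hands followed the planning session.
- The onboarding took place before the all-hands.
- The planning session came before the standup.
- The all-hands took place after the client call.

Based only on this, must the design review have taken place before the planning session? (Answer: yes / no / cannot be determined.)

Chain the constraints: the design review → the client call → the planning session. Each link is directly stated, so the design review comes before the planning session.

yes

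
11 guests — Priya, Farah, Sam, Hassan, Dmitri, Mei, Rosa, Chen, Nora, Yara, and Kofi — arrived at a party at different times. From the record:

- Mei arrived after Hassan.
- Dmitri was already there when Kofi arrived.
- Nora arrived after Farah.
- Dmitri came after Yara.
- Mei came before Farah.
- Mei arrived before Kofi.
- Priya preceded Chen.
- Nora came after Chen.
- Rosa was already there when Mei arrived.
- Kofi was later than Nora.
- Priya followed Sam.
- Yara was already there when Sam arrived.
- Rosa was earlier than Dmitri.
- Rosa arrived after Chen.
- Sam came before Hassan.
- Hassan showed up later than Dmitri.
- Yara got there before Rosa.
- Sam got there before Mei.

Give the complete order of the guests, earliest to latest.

Yara, Sam, Priya, Chen, Rosa, Dmitri, Hassan, Mei, Farah, Nora, Kofi

The constraints fix every adjacent pair, so only one ordering works:
Yara → Sam → Priya → Chen → Rosa → Dmitri → Hassan → Mei → Farah → Nora → Kofi.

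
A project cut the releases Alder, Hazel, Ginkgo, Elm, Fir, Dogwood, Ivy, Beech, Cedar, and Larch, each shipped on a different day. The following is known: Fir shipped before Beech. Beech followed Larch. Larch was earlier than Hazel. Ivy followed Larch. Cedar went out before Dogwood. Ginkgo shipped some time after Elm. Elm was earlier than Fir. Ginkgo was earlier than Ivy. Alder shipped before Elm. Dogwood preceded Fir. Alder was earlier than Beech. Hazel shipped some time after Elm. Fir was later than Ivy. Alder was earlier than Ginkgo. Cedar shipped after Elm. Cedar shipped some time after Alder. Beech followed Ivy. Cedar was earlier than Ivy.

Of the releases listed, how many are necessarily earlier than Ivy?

5

Directly stated before Ivy: Cedar, Ginkgo, and Larch.
Alder reaches Ivy via Alder → Ginkgo → Ivy.
Elm reaches Ivy via Elm → Cedar → Ivy.
No chain forces Fir (or any of the others) ahead of Ivy.
That's Alder, Cedar, Elm, Ginkgo, and Larch — 5 in all.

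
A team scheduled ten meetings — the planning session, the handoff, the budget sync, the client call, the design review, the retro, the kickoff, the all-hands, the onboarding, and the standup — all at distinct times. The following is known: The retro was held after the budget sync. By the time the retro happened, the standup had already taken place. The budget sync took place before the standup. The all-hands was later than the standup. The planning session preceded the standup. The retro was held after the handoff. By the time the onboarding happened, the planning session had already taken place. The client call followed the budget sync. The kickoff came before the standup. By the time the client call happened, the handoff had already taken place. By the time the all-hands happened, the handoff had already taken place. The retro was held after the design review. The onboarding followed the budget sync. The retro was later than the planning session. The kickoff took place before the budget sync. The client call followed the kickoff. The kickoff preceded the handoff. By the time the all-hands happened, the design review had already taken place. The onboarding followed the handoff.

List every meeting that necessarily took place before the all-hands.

the budget sync, the design review, the handoff, the kickoff, the planning session, the standup

Directly stated before the all-hands: the design review, the handoff, and the standup.
The budget sync reaches the all-hands via the budget sync → the standup → the all-hands.
The kickoff reaches the all-hands via the kickoff → the handoff → the all-hands.
The planning session reaches the all-hands via the planning session → the standup → the all-hands.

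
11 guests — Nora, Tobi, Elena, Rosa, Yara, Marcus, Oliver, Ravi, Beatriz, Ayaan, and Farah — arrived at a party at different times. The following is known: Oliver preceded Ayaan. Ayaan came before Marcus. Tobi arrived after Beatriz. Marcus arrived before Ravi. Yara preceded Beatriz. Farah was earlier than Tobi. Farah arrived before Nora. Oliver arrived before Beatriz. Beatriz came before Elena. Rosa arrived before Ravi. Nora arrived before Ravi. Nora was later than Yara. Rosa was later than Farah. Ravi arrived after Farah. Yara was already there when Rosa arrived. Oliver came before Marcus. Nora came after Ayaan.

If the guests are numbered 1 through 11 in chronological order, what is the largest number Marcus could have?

Marcus must come before Ravi — 1 guest forced after them.
Everything else can be placed before Marcus in some valid order, so Marcus can sit as late as position 11 − 1 = 10.

10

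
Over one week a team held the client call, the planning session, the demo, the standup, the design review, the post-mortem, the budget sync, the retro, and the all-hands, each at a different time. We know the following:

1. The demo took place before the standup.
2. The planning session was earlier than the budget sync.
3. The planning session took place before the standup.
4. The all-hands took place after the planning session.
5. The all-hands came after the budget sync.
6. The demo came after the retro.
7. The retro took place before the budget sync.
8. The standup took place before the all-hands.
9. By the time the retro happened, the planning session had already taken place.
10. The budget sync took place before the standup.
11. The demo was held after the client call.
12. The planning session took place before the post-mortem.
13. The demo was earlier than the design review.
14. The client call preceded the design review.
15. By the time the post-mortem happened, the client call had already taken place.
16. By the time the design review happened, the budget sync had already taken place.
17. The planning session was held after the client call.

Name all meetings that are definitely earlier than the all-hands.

the budget sync, the client call, the demo, the planning session, the retro, the standup

Directly stated before the all-hands: the budget sync, the planning session, and the standup.
The client call reaches the all-hands via the client call → the planning session → the all-hands.
The demo reaches the all-hands via the demo → the standup → the all-hands.
The retro reaches the all-hands via the retro → the budget sync → the all-hands.
No chain forces the design review (or any of the others) ahead of the all-hands.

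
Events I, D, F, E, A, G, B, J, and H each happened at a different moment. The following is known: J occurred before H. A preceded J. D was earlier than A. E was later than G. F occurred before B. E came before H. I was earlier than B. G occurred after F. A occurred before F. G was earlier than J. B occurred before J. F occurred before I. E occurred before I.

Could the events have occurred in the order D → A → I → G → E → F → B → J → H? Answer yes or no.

no

The constraints require E before I, but in the proposed sequence I appears ahead of E. That one violation is enough.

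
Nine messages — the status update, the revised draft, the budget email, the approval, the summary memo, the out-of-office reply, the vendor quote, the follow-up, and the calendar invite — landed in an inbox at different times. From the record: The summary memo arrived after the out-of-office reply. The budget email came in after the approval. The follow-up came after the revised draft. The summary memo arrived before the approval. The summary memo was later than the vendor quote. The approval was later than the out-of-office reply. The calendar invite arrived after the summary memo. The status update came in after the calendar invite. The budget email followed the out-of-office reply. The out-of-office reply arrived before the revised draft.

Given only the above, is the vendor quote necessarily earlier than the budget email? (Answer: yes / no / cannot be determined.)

Chain the constraints: the vendor quote → the summary memo → the approval → the budget email. Each link is directly stated, so the vendor quote comes before the budget email.

yes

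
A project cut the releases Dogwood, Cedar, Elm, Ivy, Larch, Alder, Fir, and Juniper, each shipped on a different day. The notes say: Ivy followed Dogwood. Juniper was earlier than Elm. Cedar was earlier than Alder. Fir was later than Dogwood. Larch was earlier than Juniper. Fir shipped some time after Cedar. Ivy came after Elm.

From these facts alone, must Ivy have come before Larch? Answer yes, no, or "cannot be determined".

Tracing the constraints gives Larch → Juniper → Elm → Ivy, so Larch must come before Ivy.
That means Ivy cannot be before Larch.

no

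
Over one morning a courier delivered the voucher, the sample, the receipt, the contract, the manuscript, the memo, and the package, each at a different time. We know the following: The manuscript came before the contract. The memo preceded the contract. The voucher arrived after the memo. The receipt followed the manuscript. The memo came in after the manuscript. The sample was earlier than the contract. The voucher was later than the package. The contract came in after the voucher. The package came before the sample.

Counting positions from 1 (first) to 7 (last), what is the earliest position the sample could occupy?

The package must come before the sample — 1 forced predecessor.
Nothing else is forced ahead of the sample, so its earliest slot is position 1 + 1 = 2.

2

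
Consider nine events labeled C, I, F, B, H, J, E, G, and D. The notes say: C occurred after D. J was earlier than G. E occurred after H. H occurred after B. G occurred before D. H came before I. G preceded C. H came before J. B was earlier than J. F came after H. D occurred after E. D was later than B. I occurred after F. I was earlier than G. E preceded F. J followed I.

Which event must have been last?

Every other event has a chain of constraints placing it before C, so C is last.

C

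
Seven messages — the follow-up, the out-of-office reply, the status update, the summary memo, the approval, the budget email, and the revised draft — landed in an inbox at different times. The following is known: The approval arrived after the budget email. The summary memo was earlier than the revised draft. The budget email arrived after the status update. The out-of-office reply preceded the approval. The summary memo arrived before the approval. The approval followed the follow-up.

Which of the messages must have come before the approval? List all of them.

Directly stated before the approval: the budget email, the follow-up, the out-of-office reply, and the summary memo.
The status update reaches the approval via the status update → the budget email → the approval.

the budget email, the follow-up, the out-of-office reply, the status update, the summary memo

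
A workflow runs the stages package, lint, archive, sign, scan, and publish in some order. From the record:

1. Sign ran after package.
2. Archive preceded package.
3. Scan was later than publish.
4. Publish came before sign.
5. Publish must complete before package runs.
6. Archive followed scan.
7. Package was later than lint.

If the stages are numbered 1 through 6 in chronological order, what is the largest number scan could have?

Scan must come before archive, package, and sign — 3 stages forced after it.
Everything else can be placed before scan in some valid order, so scan can sit as late as position 6 − 3 = 3.

3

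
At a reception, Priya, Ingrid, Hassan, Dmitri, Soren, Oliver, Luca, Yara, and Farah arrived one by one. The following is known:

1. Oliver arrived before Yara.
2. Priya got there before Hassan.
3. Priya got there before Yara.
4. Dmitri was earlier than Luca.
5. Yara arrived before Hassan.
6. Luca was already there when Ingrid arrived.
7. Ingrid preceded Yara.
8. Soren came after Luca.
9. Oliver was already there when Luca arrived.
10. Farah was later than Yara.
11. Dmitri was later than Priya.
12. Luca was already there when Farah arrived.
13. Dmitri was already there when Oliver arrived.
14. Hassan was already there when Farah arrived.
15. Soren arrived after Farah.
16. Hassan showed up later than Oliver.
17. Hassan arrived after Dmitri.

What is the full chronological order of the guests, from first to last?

Priya, Dmitri, Oliver, Luca, Ingrid, Yara, Hassan, Farah, Soren

The constraints fix every adjacent pair, so only one ordering works:
Priya → Dmitri → Oliver → Luca → Ingrid → Yara → Hassan → Farah → Soren.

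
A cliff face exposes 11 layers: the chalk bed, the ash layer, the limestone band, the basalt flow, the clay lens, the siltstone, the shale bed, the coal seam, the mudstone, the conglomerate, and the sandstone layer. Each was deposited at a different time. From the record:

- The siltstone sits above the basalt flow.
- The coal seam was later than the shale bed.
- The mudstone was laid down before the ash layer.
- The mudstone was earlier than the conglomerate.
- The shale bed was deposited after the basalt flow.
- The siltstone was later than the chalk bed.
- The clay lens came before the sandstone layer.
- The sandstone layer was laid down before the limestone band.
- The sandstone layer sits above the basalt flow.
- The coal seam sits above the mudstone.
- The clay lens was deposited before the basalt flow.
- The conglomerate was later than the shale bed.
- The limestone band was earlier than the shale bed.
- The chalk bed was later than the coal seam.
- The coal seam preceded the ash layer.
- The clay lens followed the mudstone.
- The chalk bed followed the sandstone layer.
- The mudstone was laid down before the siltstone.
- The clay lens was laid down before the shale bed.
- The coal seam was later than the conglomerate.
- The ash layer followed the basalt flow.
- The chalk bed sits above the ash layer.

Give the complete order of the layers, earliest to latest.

The constraints fix every adjacent pair, so only one ordering works:
the mudstone → the clay lens → the basalt flow → the sandstone layer → the limestone band → the shale bed → the conglomerate → the coal seam → the ash layer → the chalk bed → the siltstone.

the mudstone, the clay lens, the basalt flow, the sandstone layer, the limestone band, the shale bed, the conglomerate, the coal seam, the ash layer, the chalk bed, the siltstone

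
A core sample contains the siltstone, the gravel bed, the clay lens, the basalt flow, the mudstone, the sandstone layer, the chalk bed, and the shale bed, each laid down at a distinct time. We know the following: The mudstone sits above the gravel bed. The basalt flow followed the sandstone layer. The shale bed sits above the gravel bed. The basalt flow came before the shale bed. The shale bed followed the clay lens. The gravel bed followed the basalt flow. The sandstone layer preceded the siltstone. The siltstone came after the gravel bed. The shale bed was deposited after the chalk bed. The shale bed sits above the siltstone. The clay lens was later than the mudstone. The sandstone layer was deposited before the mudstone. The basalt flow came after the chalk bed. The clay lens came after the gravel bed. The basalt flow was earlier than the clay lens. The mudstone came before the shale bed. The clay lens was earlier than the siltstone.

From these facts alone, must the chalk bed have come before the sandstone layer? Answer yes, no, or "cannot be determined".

No chain of stated constraints runs from the chalk bed to the sandstone layer, and none runs from the sandstone layer to the chalk bed either.
So the relative order of the chalk bed and the sandstone layer is not fixed by the given facts.

cannot be determined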